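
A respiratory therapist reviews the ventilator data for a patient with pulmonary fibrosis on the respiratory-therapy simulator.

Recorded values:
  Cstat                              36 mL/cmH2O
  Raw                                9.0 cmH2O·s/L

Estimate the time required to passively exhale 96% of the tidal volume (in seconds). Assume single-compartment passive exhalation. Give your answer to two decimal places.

1.04

τ = R × C = 9.0 × 36 mL/cmH2O = 9.0 × 0.036 L/cmH2O = 0.324 s.
Exhaled fraction f = 1 − e^(−t/τ) → t = −τ·ln(1 − f) = −0.324·ln(0.04) = 1.043 s.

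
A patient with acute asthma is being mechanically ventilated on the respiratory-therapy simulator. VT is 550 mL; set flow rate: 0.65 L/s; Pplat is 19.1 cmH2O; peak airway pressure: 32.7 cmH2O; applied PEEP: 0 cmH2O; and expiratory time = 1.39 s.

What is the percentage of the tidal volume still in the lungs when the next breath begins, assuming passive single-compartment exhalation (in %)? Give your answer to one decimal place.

10.0

R = (PIP − Pplat)/V̇ = (32.7 − 19.1) / 0.65 = 13.6/0.65 = 20.923 cmH2O·s/L.
C = Vt/(Pplat − PEEP) = 550.0 / (19.1 − 0) = 550.0/19.1 = 28.796 mL/cmH2O.
τ = R × C = 20.923 × 0.0288 L/cmH2O = 0.6026 s.
Fraction remaining at end-expiration = e^(−Te/τ) = e^(−1.39/0.6026) = 0.09959 → 9.959%.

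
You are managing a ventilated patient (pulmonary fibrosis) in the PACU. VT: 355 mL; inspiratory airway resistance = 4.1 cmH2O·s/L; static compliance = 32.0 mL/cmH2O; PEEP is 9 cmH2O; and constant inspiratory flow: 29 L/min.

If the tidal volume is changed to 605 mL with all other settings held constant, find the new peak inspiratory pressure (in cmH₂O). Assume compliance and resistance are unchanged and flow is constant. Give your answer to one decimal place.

29.9

Flow: 29 L/min ÷ 60 = 0.4833 L/s.
PIP = Vt/C + R·V̇ + PEEP (constant-flow equation of motion).
Only the elastic term changes: ΔPIP = ΔVt / C = (605 − 355) / 32.0 = 7.813 cmH2O.
Original PIP = 355/32.0 + 4.1×0.4833 + 9 = 22.075 cmH2O; new PIP = 22.075 + (7.813) = 29.888 cmH2O.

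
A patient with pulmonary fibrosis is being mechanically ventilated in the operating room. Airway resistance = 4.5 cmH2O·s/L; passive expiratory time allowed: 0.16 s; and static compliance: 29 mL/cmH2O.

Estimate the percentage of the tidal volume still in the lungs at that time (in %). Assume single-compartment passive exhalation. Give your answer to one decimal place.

29.3

τ = R × C = 4.5 × 29 mL/cmH2O = 4.5 × 0.029 L/cmH2O = 0.1305 s.
Passive exhalation: V(t)/V₀ = e^(−t/τ) = e^(−0.16/0.1305) = 0.2934.
Fraction remaining = 0.2934 → 29.34%.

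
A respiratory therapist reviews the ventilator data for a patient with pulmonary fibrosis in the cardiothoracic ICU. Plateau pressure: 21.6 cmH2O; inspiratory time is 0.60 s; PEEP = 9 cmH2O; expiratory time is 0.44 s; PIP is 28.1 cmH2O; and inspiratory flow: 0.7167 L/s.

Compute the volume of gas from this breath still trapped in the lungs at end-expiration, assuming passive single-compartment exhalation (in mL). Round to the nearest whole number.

104

Vt = flow × Ti = 0.7167 L/s × 0.60 s × 1000 mL/L = 430.02 mL.
R = (PIP − Pplat)/V̇ = (28.1 − 21.6) / 0.7167 = 6.5/0.7167 = 9.069 cmH2O·s/L.
C = Vt/(Pplat − PEEP) = 430.02 / (21.6 − 9) = 430.02/12.6 = 34.129 mL/cmH2O.
τ = R × C = 9.069 × 0.03413 L/cmH2O = 0.3095 s.
Fraction remaining = e^(−Te/τ) = e^(−0.44/0.3095) = 0.2413.
Trapped volume = 430.02 × 0.2413 = 103.76 mL.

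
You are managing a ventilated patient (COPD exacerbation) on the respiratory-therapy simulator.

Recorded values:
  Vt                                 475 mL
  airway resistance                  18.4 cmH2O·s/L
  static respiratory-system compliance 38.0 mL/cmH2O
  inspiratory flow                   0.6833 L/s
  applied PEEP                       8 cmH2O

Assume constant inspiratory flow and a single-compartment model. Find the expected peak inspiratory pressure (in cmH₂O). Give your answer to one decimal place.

33.1

Equation of motion (constant flow): PIP = Vt/C + R·V̇ + PEEP.
PIP = 475/38.0 + 18.4×0.6833 + 8 = 12.5 + 12.573 + 8 = 33.073 cmH2O.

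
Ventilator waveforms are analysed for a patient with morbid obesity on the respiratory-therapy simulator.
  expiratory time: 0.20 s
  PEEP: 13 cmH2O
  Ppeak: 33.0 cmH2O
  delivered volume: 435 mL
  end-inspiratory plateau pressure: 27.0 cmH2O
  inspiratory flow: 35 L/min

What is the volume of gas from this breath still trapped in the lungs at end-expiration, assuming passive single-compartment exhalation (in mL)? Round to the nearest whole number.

Flow: 35 L/min ÷ 60 = 0.5833 L/s.
R = (PIP − Pplat)/V̇ = (33.0 − 27.0) / 0.5833 = 6.0/0.5833 = 10.286 cmH2O·s/L.
C = Vt/(Pplat − PEEP) = 435.0 / (27.0 − 13) = 435.0/14.0 = 31.071 mL/cmH2O.
τ = R × C = 10.286 × 0.03107 L/cmH2O = 0.3196 s.
Fraction remaining = e^(−Te/τ) = e^(−0.20/0.3196) = 0.5348.
Trapped volume = 435.0 × 0.5348 = 232.64 mL.

233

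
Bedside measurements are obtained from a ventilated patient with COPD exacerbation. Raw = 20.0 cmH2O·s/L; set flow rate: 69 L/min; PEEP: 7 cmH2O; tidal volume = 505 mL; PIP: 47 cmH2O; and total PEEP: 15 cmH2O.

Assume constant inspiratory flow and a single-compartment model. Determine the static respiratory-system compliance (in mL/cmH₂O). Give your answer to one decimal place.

56.1

Flow: 69 L/min ÷ 60 = 1.15 L/s.
Total PEEP = 15 cmH2O (set 7 + intrinsic 8); this is the baseline alveolar pressure.
Equation of motion (constant flow): PIP = Vt/C + R·V̇ + PEEP.
Vt/C = PIP − R·V̇ − PEEP = 47 − 20.0×1.15 − 15 = 47 − 23.0 − 15 = 9.0 cmH2O.
C = Vt / 9.0 = 505 / 9.0 = 56.111 mL/cmH2O.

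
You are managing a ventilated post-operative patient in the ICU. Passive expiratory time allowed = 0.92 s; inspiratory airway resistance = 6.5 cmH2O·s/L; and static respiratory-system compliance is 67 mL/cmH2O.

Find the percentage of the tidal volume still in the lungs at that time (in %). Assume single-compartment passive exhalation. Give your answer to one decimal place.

12.1

τ = R × C = 6.5 × 67 mL/cmH2O = 6.5 × 0.067 L/cmH2O = 0.4355 s.
Passive exhalation: V(t)/V₀ = e^(−t/τ) = e^(−0.92/0.4355) = 0.1209.
Fraction remaining = 0.1209 → 12.09%.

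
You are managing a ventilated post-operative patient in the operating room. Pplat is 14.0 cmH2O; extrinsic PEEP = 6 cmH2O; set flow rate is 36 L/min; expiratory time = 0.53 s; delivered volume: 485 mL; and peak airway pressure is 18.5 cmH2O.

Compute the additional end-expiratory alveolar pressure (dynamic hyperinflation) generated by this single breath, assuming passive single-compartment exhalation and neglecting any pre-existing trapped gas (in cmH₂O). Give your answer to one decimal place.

Flow: 36 L/min ÷ 60 = 0.6 L/s.
R = (PIP − Pplat)/V̇ = (18.5 − 14.0) / 0.6 = 4.5/0.6 = 7.5 cmH2O·s/L.
C = Vt/(Pplat − PEEP) = 485.0 / (14.0 − 6) = 485.0/8.0 = 60.625 mL/cmH2O.
τ = R × C = 7.5 × 0.06063 L/cmH2O = 0.4547 s.
Fraction remaining = e^(−Te/τ) = e^(−0.53/0.4547) = 0.3117; trapped volume = 485.0 × 0.3117 = 151.17 mL.
Additional alveolar pressure from trapping ≈ V_trapped / C = 151.17 / 60.625 = 2.494 cmH2O.

2.5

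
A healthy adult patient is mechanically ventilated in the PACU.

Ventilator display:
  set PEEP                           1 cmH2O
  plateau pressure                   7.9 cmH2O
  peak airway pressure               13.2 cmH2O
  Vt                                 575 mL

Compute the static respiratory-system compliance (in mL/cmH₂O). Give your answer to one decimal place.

83.3

Cstat = Vt / (Pplat − PEEP) = 575 / (7.9 − 1) = 575 / 6.9 = 83.333 mL/cmH2O.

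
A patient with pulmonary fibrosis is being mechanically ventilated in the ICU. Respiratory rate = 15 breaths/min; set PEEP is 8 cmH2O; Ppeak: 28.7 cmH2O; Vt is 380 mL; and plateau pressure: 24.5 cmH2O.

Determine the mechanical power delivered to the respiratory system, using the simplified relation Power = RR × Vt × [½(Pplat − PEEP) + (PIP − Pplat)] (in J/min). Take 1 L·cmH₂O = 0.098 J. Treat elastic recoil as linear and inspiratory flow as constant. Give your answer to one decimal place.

Per-breath work = Vt × [½(Pplat−PEEP) + (PIP−Pplat)] = 0.380 × [0.5×16.5 + 4.2] = 0.380 × 12.45 = 4.731 L·cmH2O.
Power = 15 × 4.731 = 70.965 L·cmH2O/min.
× 0.098 J/(L·cmH2O) → 6.955 J/min.

7.0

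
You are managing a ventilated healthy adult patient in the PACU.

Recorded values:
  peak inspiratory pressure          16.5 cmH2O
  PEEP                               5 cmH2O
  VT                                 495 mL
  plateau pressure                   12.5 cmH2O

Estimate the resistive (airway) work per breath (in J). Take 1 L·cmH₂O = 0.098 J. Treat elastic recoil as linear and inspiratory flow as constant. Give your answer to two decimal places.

With constant inspiratory flow the resistive pressure is constant at PIP − Pplat = 16.5 − 12.5 = 4.0 cmH2O, so resistive work = 4.0 × 0.495 = 1.98 L·cmH2O.
× 0.098 J/(L·cmH2O) → 0.194 J.

0.19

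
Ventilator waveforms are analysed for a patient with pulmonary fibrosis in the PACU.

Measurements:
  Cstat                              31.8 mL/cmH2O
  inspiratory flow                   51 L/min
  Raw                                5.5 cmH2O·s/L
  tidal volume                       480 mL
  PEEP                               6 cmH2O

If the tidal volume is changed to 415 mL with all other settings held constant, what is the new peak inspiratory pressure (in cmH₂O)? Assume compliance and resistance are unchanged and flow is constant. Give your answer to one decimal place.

23.7

Flow: 51 L/min ÷ 60 = 0.85 L/s.
PIP = Vt/C + R·V̇ + PEEP (constant-flow equation of motion).
Only the elastic term changes: ΔPIP = ΔVt / C = (415 − 480) / 31.8 = -2.044 cmH2O.
Original PIP = 480/31.8 + 5.5×0.85 + 6 = 25.769 cmH2O; new PIP = 25.769 + (-2.044) = 23.725 cmH2O.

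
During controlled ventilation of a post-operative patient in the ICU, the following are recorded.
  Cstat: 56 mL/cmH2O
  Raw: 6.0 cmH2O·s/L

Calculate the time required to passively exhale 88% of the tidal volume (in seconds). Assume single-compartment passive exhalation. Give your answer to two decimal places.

0.71

τ = R × C = 6.0 × 56 mL/cmH2O = 6.0 × 0.056 L/cmH2O = 0.336 s.
Exhaled fraction f = 1 − e^(−t/τ) → t = −τ·ln(1 − f) = −0.336·ln(0.12) = 0.7124 s.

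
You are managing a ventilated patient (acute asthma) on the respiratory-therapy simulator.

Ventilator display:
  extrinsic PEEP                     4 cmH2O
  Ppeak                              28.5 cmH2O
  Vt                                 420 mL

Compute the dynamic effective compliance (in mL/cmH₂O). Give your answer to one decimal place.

Dynamic compliance = Vt / (PIP − PEEP) = 420 / (28.5 − 4) = 420 / 24.5 = 17.143 mL/cmH2O.

17.1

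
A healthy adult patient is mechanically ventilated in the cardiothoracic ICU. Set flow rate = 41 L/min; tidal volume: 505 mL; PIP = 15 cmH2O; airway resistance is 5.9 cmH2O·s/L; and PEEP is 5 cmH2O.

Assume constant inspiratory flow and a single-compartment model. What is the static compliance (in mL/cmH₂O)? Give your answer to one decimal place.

84.6

Flow: 41 L/min ÷ 60 = 0.6833 L/s.
Equation of motion (constant flow): PIP = Vt/C + R·V̇ + PEEP.
Vt/C = PIP − R·V̇ − PEEP = 15 − 5.9×0.6833 − 5 = 15 − 4.031 − 5 = 5.969 cmH2O.
C = Vt / 5.969 = 505 / 5.969 = 84.604 mL/cmH2O.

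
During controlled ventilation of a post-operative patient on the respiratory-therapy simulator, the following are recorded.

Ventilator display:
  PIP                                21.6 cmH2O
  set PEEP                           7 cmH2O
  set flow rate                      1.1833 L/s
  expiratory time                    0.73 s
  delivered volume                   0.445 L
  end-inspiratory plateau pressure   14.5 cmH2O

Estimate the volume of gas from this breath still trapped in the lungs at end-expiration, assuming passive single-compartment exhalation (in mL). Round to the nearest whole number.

R = (PIP − Pplat)/V̇ = (21.6 − 14.5) / 1.1833 = 7.1/1.1833 = 6.0 cmH2O·s/L.
C = Vt/(Pplat − PEEP) = 445.0 / (14.5 − 7) = 445.0/7.5 = 59.333 mL/cmH2O.
τ = R × C = 6.0 × 0.05933 L/cmH2O = 0.356 s.
Fraction remaining = e^(−Te/τ) = e^(−0.73/0.356) = 0.1287.
Trapped volume = 445.0 × 0.1287 = 57.272 mL.

57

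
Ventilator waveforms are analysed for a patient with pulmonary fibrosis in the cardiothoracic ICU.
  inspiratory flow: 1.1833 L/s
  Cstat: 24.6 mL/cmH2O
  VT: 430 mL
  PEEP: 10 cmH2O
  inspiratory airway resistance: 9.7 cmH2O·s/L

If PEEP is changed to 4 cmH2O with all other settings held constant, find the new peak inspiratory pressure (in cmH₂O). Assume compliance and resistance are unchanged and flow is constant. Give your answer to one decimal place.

PIP = Vt/C + R·V̇ + PEEP (constant-flow equation of motion).
Only the baseline term changes: ΔPIP = ΔPEEP = 4 − 10 = -6.0 cmH2O.
Original PIP = 430/24.6 + 9.7×1.1833 + 10 = 38.958 cmH2O; new PIP = 38.958 + (-6.0) = 32.958 cmH2O.

33.0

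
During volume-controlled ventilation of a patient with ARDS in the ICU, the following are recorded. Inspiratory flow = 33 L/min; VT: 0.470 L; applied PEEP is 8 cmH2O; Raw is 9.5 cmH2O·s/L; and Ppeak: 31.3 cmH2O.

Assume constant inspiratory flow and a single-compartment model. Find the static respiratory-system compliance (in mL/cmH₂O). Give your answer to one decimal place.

26.0

Flow: 33 L/min ÷ 60 = 0.55 L/s.
Equation of motion (constant flow): PIP = Vt/C + R·V̇ + PEEP.
Vt/C = PIP − R·V̇ − PEEP = 31.3 − 9.5×0.55 − 8 = 31.3 − 5.225 − 8 = 18.075 cmH2O.
C = Vt / 18.075 = 470 / 18.075 = 26.003 mL/cmH2O.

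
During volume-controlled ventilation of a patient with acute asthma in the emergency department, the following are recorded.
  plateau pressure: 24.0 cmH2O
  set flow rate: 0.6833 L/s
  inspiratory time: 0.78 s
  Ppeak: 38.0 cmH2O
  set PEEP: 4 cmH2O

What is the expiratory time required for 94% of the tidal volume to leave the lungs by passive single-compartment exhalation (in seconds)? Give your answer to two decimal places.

Vt = flow × Ti = 0.6833 L/s × 0.78 s × 1000 mL/L = 532.97 mL.
R = (PIP − Pplat)/V̇ = (38.0 − 24.0) / 0.6833 = 14.0/0.6833 = 20.489 cmH2O·s/L.
C = Vt/(Pplat − PEEP) = 532.97 / (24.0 − 4) = 532.97/20.0 = 26.649 mL/cmH2O.
τ = R × C = 20.489 × 0.02665 L/cmH2O = 0.546 s.
t = −τ·ln(1 − 0.94) = −0.546·ln(0.06) = 1.536 s.

1.54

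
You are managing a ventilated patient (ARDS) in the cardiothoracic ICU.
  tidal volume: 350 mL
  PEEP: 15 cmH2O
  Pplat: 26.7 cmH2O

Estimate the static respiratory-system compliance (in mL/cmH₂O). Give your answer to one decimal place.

29.9

Cstat = Vt / (Pplat − PEEP) = 350 / (26.7 − 15) = 350 / 11.7 = 29.915 mL/cmH2O.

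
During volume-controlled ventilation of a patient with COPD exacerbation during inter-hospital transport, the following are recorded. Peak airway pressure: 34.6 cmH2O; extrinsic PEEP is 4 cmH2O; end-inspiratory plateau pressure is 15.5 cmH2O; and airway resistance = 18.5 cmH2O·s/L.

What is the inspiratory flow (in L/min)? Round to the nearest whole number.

62

flow = (PIP − Pplat) / Raw = (34.6 − 15.5) / 18.5 = 1.032 L/s × 60 = 61.92 L/min.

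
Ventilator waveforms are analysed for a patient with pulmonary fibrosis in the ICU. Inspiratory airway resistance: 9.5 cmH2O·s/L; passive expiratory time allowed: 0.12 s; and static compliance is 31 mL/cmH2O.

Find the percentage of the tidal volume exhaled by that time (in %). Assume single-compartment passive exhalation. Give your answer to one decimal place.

τ = R × C = 9.5 × 31 mL/cmH2O = 9.5 × 0.031 L/cmH2O = 0.2945 s.
Passive exhalation: V(t)/V₀ = e^(−t/τ) = e^(−0.12/0.2945) = 0.6653.
Fraction exhaled = 1 − 0.6653 = 0.3347 → 33.47%.

33.5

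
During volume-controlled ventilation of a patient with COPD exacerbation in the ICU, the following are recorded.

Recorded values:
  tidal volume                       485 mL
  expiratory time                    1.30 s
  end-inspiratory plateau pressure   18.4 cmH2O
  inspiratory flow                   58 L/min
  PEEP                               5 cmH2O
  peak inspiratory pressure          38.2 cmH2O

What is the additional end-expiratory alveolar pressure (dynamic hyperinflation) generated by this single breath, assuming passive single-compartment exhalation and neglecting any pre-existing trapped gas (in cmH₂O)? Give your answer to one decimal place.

2.3

Flow: 58 L/min ÷ 60 = 0.9667 L/s.
R = (PIP − Pplat)/V̇ = (38.2 − 18.4) / 0.9667 = 19.8/0.9667 = 20.482 cmH2O·s/L.
C = Vt/(Pplat − PEEP) = 485.0 / (18.4 − 5) = 485.0/13.4 = 36.194 mL/cmH2O.
τ = R × C = 20.482 × 0.03619 L/cmH2O = 0.7412 s.
Fraction remaining = e^(−Te/τ) = e^(−1.30/0.7412) = 0.1731; trapped volume = 485.0 × 0.1731 = 83.954 mL.
Additional alveolar pressure from trapping ≈ V_trapped / C = 83.954 / 36.194 = 2.32 cmH2O.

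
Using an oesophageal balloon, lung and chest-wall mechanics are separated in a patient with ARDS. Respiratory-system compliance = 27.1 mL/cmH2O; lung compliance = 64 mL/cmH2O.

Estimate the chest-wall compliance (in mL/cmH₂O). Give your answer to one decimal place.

1/Ccw = 1/Crs − 1/CL.
1/Ccw = 1/27.1 − 1/64 = 0.02128.
Ccw = 46.992 mL/cmH2O.

47.0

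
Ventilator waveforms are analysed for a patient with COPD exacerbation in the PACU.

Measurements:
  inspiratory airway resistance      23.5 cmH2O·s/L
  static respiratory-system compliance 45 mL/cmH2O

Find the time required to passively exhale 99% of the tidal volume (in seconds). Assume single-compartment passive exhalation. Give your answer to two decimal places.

τ = R × C = 23.5 × 45 mL/cmH2O = 23.5 × 0.045 L/cmH2O = 1.058 s.
Exhaled fraction f = 1 − e^(−t/τ) → t = −τ·ln(1 − f) = −1.058·ln(0.01) = 4.872 s.

4.87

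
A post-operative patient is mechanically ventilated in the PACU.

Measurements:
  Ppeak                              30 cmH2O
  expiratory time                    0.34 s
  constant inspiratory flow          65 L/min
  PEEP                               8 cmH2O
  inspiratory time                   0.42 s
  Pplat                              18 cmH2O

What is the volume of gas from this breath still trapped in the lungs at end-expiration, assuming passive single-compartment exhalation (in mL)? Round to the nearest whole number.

Flow: 65 L/min ÷ 60 = 1.0833 L/s.
Vt = flow × Ti = 1.0833 L/s × 0.42 s × 1000 mL/L = 454.99 mL.
R = (PIP − Pplat)/V̇ = (30 − 18) / 1.0833 = 12.0/1.0833 = 11.077 cmH2O·s/L.
C = Vt/(Pplat − PEEP) = 454.99 / (18 − 8) = 454.99/10.0 = 45.499 mL/cmH2O.
τ = R × C = 11.077 × 0.0455 L/cmH2O = 0.504 s.
Fraction remaining = e^(−Te/τ) = e^(−0.34/0.504) = 0.5094.
Trapped volume = 454.99 × 0.5094 = 231.77 mL.

232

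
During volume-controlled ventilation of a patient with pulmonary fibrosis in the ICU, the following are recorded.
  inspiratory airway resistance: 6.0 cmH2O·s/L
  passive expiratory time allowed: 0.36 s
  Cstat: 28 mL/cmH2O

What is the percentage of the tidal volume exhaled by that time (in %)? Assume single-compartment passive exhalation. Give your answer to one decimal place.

τ = R × C = 6.0 × 28 mL/cmH2O = 6.0 × 0.028 L/cmH2O = 0.168 s.
Passive exhalation: V(t)/V₀ = e^(−t/τ) = e^(−0.36/0.168) = 0.1173.
Fraction exhaled = 1 − 0.1173 = 0.8827 → 88.27%.

88.3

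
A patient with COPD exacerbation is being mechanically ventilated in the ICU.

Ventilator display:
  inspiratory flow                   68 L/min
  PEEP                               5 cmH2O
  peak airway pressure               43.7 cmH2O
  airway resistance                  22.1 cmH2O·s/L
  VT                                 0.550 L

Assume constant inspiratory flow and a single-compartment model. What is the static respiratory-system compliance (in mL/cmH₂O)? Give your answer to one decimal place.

Flow: 68 L/min ÷ 60 = 1.1333 L/s.
Equation of motion (constant flow): PIP = Vt/C + R·V̇ + PEEP.
Vt/C = PIP − R·V̇ − PEEP = 43.7 − 22.1×1.1333 − 5 = 43.7 − 25.046 − 5 = 13.654 cmH2O.
C = Vt / 13.654 = 550 / 13.654 = 40.281 mL/cmH2O.

40.3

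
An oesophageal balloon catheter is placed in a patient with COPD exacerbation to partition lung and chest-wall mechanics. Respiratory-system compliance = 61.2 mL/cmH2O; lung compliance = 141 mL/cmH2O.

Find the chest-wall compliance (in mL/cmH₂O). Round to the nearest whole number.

108

1/Ccw = 1/Crs − 1/CL.
1/Ccw = 1/61.2 − 1/141 = 0.009248.
Ccw = 108.13 mL/cmH2O.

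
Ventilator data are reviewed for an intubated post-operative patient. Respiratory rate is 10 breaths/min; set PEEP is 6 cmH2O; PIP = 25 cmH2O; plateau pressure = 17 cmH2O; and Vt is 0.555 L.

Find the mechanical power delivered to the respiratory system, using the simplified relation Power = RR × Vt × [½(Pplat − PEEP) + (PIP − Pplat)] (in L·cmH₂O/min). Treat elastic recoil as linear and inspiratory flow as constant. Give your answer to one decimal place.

74.9

Per-breath work = Vt × [½(Pplat−PEEP) + (PIP−Pplat)] = 0.555 × [0.5×11.0 + 8.0] = 0.555 × 13.5 = 7.493 L·cmH2O.
Power = 10 × 7.493 = 74.93 L·cmH2O/min.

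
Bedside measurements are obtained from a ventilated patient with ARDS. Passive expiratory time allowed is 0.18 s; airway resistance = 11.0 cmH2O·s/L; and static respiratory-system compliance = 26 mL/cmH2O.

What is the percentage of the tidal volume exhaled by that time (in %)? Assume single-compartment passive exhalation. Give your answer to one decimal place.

46.7

τ = R × C = 11.0 × 26 mL/cmH2O = 11.0 × 0.026 L/cmH2O = 0.286 s.
Passive exhalation: V(t)/V₀ = e^(−t/τ) = e^(−0.18/0.286) = 0.5329.
Fraction exhaled = 1 − 0.5329 = 0.4671 → 46.71%.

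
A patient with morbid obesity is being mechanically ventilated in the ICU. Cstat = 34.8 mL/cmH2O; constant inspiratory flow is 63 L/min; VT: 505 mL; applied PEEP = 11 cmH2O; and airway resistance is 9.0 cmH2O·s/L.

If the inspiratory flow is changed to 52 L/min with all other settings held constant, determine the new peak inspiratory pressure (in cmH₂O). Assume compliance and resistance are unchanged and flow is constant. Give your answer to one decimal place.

33.3

Flow: 63 L/min ÷ 60 = 1.05 L/s.
New flow: 52 L/min ÷ 60 = 0.8667 L/s.
PIP = Vt/C + R·V̇ + PEEP (constant-flow equation of motion).
Only the resistive term changes: ΔPIP = R × ΔV̇ = 9.0 × (0.8667 − 1.05) = 9.0 × -0.1833 = -1.65 cmH2O.
Original PIP = 505/34.8 + 9.0×1.05 + 11 = 34.961 cmH2O; new PIP = 34.961 + (-1.65) = 33.311 cmH2O.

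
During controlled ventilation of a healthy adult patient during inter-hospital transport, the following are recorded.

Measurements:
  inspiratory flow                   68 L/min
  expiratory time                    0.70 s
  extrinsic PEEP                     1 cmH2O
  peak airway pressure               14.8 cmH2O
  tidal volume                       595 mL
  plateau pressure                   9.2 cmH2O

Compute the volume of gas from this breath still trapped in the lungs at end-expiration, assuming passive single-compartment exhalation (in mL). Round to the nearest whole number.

Flow: 68 L/min ÷ 60 = 1.1333 L/s.
R = (PIP − Pplat)/V̇ = (14.8 − 9.2) / 1.1333 = 5.6/1.1333 = 4.941 cmH2O·s/L.
C = Vt/(Pplat − PEEP) = 595.0 / (9.2 − 1) = 595.0/8.2 = 72.561 mL/cmH2O.
τ = R × C = 4.941 × 0.07256 L/cmH2O = 0.3585 s.
Fraction remaining = e^(−Te/τ) = e^(−0.70/0.3585) = 0.1419.
Trapped volume = 595.0 × 0.1419 = 84.431 mL.

84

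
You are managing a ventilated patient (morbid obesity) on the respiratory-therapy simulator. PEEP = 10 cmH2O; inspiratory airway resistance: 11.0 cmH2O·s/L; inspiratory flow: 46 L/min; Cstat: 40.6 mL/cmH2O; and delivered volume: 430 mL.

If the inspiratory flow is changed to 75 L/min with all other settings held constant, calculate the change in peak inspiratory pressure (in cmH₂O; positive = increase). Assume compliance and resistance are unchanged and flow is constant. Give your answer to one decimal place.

Flow: 46 L/min ÷ 60 = 0.7667 L/s.
New flow: 75 L/min ÷ 60 = 1.25 L/s.
PIP = Vt/C + R·V̇ + PEEP (constant-flow equation of motion).
Only the resistive term changes: ΔPIP = R × ΔV̇ = 11.0 × (1.25 − 0.7667) = 11.0 × 0.4833 = 5.316 cmH2O.

5.3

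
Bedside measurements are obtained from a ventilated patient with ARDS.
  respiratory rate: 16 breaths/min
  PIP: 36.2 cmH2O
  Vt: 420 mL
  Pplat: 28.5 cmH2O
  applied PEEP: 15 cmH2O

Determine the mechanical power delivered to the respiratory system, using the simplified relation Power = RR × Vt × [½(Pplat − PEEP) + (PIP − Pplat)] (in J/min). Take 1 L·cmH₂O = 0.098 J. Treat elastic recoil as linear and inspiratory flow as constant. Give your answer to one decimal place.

Per-breath work = Vt × [½(Pplat−PEEP) + (PIP−Pplat)] = 0.420 × [0.5×13.5 + 7.7] = 0.420 × 14.45 = 6.069 L·cmH2O.
Power = 16 × 6.069 = 97.104 L·cmH2O/min.
× 0.098 J/(L·cmH2O) → 9.516 J/min.

9.5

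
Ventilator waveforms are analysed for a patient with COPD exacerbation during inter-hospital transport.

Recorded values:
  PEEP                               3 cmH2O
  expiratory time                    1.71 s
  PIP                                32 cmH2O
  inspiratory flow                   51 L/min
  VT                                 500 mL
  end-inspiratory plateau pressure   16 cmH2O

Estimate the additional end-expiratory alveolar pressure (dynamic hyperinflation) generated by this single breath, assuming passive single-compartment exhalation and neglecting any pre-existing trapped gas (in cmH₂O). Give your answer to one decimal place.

1.2

Flow: 51 L/min ÷ 60 = 0.85 L/s.
R = (PIP − Pplat)/V̇ = (32 − 16) / 0.85 = 16.0/0.85 = 18.824 cmH2O·s/L.
C = Vt/(Pplat − PEEP) = 500.0 / (16 − 3) = 500.0/13.0 = 38.462 mL/cmH2O.
τ = R × C = 18.824 × 0.03846 L/cmH2O = 0.724 s.
Fraction remaining = e^(−Te/τ) = e^(−1.71/0.724) = 0.09424; trapped volume = 500.0 × 0.09424 = 47.12 mL.
Additional alveolar pressure from trapping ≈ V_trapped / C = 47.12 / 38.462 = 1.225 cmH2O.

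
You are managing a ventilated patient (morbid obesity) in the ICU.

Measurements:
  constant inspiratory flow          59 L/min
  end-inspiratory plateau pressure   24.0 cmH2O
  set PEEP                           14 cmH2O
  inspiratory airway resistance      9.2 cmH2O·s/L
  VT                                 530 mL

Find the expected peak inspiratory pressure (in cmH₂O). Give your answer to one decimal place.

33.0

Flow: 59 L/min ÷ 60 = 0.9833 L/s.
PIP = Pplat + Raw × flow = 24.0 + 9.2 × 0.9833 = 24.0 + 9.046 = 33.046 cmH2O.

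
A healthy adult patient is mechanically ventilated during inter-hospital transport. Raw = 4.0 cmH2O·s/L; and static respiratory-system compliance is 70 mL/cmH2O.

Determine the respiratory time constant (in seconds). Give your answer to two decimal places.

0.28

τ = R × C = 4.0 × 70 mL/cmH2O = 4.0 × 0.070 L/cmH2O = 0.28 s.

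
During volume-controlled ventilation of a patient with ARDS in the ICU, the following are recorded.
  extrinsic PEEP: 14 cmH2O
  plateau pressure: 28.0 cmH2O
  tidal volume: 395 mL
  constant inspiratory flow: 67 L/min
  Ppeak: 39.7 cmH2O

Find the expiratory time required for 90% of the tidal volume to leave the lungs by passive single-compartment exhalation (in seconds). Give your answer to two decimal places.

Flow: 67 L/min ÷ 60 = 1.1167 L/s.
R = (PIP − Pplat)/V̇ = (39.7 − 28.0) / 1.1167 = 11.7/1.1167 = 10.477 cmH2O·s/L.
C = Vt/(Pplat − PEEP) = 395.0 / (28.0 − 14) = 395.0/14.0 = 28.214 mL/cmH2O.
τ = R × C = 10.477 × 0.02821 L/cmH2O = 0.2956 s.
t = −τ·ln(1 − 0.90) = −0.2956·ln(0.1) = 0.6806 s.

0.68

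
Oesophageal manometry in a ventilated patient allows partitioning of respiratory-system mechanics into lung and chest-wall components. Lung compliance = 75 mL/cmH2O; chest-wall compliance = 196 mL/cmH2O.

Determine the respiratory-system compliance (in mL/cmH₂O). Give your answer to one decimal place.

54.2

Lung and chest wall are elastances in series: 1/Crs = 1/CL + 1/Ccw.
1/Crs = 1/75 + 1/196 = 0.01844.
Crs = 54.23 mL/cmH2O.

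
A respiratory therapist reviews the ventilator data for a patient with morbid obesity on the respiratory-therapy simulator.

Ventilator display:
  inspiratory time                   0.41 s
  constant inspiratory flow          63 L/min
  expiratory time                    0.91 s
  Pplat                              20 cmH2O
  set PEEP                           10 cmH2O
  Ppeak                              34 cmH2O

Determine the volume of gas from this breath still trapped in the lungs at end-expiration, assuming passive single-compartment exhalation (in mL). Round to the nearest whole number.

88

Flow: 63 L/min ÷ 60 = 1.05 L/s.
Vt = flow × Ti = 1.05 L/s × 0.41 s × 1000 mL/L = 430.5 mL.
R = (PIP − Pplat)/V̇ = (34 − 20) / 1.05 = 14.0/1.05 = 13.333 cmH2O·s/L.
C = Vt/(Pplat − PEEP) = 430.5 / (20 − 10) = 430.5/10.0 = 43.05 mL/cmH2O.
τ = R × C = 13.333 × 0.04305 L/cmH2O = 0.574 s.
Fraction remaining = e^(−Te/τ) = e^(−0.91/0.574) = 0.2049.
Trapped volume = 430.5 × 0.2049 = 88.209 mL.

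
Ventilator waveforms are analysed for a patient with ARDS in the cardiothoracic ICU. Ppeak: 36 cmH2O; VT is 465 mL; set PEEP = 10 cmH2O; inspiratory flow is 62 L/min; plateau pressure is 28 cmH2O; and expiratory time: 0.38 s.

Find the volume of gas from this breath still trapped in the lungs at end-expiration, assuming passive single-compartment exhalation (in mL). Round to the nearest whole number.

Flow: 62 L/min ÷ 60 = 1.0333 L/s.
R = (PIP − Pplat)/V̇ = (36 − 28) / 1.0333 = 8.0/1.0333 = 7.742 cmH2O·s/L.
C = Vt/(Pplat − PEEP) = 465.0 / (28 − 10) = 465.0/18.0 = 25.833 mL/cmH2O.
τ = R × C = 7.742 × 0.02583 L/cmH2O = 0.2 s.
Fraction remaining = e^(−Te/τ) = e^(−0.38/0.2) = 0.1496.
Trapped volume = 465.0 × 0.1496 = 69.564 mL.

70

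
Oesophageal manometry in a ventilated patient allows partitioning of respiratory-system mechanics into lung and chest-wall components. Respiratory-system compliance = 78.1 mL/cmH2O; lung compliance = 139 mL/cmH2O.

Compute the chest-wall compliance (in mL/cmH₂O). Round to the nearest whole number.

178

1/Ccw = 1/Crs − 1/CL.
1/Ccw = 1/78.1 − 1/139 = 0.00561.
Ccw = 178.25 mL/cmH2O.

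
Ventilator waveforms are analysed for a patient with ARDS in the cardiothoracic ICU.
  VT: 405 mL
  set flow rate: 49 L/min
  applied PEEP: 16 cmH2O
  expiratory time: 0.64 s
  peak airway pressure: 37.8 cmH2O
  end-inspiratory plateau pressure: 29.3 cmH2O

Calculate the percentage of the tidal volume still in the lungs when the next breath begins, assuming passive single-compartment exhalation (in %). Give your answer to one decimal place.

Flow: 49 L/min ÷ 60 = 0.8167 L/s.
R = (PIP − Pplat)/V̇ = (37.8 − 29.3) / 0.8167 = 8.5/0.8167 = 10.408 cmH2O·s/L.
C = Vt/(Pplat − PEEP) = 405.0 / (29.3 − 16) = 405.0/13.3 = 30.451 mL/cmH2O.
τ = R × C = 10.408 × 0.03045 L/cmH2O = 0.3169 s.
Fraction remaining at end-expiration = e^(−Te/τ) = e^(−0.64/0.3169) = 0.1327 → 13.27%.

13.3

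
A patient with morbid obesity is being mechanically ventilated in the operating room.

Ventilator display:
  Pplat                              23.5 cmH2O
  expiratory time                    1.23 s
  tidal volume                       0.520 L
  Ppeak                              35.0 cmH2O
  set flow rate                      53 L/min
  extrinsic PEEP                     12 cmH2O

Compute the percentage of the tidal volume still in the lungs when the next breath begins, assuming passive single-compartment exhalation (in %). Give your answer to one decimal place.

Flow: 53 L/min ÷ 60 = 0.8833 L/s.
R = (PIP − Pplat)/V̇ = (35.0 − 23.5) / 0.8833 = 11.5/0.8833 = 13.019 cmH2O·s/L.
C = Vt/(Pplat − PEEP) = 520.0 / (23.5 − 12) = 520.0/11.5 = 45.217 mL/cmH2O.
τ = R × C = 13.019 × 0.04522 L/cmH2O = 0.5887 s.
Fraction remaining at end-expiration = e^(−Te/τ) = e^(−1.23/0.5887) = 0.1238 → 12.38%.

12.4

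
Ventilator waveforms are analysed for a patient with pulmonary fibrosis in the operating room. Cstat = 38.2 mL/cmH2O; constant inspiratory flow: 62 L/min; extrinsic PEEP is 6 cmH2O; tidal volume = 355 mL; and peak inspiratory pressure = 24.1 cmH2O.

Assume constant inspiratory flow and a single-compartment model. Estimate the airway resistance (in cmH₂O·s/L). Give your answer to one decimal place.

8.5

Flow: 62 L/min ÷ 60 = 1.0333 L/s.
Equation of motion (constant flow): PIP = Vt/C + R·V̇ + PEEP.
R·V̇ = PIP − Vt/C − PEEP = 24.1 − 355/38.2 − 6 = 24.1 − 9.293 − 6 = 8.807 cmH2O.
R = 8.807 / 1.0333 = 8.523 cmH2O·s/L.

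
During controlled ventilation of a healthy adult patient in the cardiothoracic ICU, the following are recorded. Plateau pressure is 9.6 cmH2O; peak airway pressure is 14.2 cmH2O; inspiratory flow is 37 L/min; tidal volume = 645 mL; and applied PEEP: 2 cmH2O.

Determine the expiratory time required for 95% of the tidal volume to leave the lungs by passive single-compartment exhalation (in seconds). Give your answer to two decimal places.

Flow: 37 L/min ÷ 60 = 0.6167 L/s.
R = (PIP − Pplat)/V̇ = (14.2 − 9.6) / 0.6167 = 4.6/0.6167 = 7.459 cmH2O·s/L.
C = Vt/(Pplat − PEEP) = 645.0 / (9.6 − 2) = 645.0/7.6 = 84.868 mL/cmH2O.
τ = R × C = 7.459 × 0.08487 L/cmH2O = 0.633 s.
t = −τ·ln(1 − 0.95) = −0.633·ln(0.05) = 1.896 s.

1.90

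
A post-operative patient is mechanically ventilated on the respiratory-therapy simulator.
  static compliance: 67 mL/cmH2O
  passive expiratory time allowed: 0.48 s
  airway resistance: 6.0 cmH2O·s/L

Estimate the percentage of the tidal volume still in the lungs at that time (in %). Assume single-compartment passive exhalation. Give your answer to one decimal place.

τ = R × C = 6.0 × 67 mL/cmH2O = 6.0 × 0.067 L/cmH2O = 0.402 s.
Passive exhalation: V(t)/V₀ = e^(−t/τ) = e^(−0.48/0.402) = 0.303.
Fraction remaining = 0.303 → 30.3%.

30.3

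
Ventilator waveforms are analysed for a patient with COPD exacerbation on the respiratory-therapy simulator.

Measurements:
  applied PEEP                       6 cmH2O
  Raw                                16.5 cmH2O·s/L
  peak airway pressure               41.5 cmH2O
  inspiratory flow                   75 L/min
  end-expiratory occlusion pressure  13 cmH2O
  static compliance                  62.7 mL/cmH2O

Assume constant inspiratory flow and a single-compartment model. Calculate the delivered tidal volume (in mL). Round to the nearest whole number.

494

Flow: 75 L/min ÷ 60 = 1.25 L/s.
Total PEEP = 13 cmH2O (set 6 + intrinsic 7); this is the baseline alveolar pressure.
Equation of motion (constant flow): PIP = Vt/C + R·V̇ + PEEP.
Vt/C = PIP − R·V̇ − PEEP = 41.5 − 20.625 − 13 = 7.875 cmH2O.
Vt = C × 7.875 = 62.7 × 7.875 = 493.76 mL.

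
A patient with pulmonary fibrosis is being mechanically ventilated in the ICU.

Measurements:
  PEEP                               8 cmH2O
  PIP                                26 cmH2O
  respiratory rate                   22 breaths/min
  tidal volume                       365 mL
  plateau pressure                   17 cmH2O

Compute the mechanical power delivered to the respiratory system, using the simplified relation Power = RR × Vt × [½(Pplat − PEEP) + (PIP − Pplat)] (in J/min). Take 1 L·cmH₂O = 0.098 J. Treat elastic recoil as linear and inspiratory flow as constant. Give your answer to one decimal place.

Per-breath work = Vt × [½(Pplat−PEEP) + (PIP−Pplat)] = 0.365 × [0.5×9.0 + 9.0] = 0.365 × 13.5 = 4.928 L·cmH2O.
Power = 22 × 4.928 = 108.42 L·cmH2O/min.
× 0.098 J/(L·cmH2O) → 10.625 J/min.

10.6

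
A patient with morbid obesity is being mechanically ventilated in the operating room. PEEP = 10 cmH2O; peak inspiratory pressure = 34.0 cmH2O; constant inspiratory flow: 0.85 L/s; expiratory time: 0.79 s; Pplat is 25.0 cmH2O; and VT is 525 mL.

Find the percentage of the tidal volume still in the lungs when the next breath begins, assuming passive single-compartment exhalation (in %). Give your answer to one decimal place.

11.9

R = (PIP − Pplat)/V̇ = (34.0 − 25.0) / 0.85 = 9.0/0.85 = 10.588 cmH2O·s/L.
C = Vt/(Pplat − PEEP) = 525.0 / (25.0 − 10) = 525.0/15.0 = 35.0 mL/cmH2O.
τ = R × C = 10.588 × 0.035 L/cmH2O = 0.3706 s.
Fraction remaining at end-expiration = e^(−Te/τ) = e^(−0.79/0.3706) = 0.1186 → 11.86%.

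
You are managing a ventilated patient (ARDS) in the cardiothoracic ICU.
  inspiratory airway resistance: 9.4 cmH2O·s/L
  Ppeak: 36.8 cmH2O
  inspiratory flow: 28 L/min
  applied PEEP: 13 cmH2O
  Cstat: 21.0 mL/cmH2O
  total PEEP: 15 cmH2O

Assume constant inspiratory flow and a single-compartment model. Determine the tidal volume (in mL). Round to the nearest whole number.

Flow: 28 L/min ÷ 60 = 0.4667 L/s.
Total PEEP = 15 cmH2O (set 13 + intrinsic 2); this is the baseline alveolar pressure.
Equation of motion (constant flow): PIP = Vt/C + R·V̇ + PEEP.
Vt/C = PIP − R·V̇ − PEEP = 36.8 − 4.387 − 15 = 17.413 cmH2O.
Vt = C × 17.413 = 21.0 × 17.413 = 365.67 mL.

366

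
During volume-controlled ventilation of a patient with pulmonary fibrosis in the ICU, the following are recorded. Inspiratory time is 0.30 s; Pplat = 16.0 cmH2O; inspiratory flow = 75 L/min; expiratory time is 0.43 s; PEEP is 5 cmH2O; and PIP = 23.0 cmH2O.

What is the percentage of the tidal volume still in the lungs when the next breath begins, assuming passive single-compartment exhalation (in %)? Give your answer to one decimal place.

Flow: 75 L/min ÷ 60 = 1.25 L/s.
Vt = flow × Ti = 1.25 L/s × 0.30 s × 1000 mL/L = 375.0 mL.
R = (PIP − Pplat)/V̇ = (23.0 − 16.0) / 1.25 = 7.0/1.25 = 5.6 cmH2O·s/L.
C = Vt/(Pplat − PEEP) = 375.0 / (16.0 − 5) = 375.0/11.0 = 34.091 mL/cmH2O.
τ = R × C = 5.6 × 0.03409 L/cmH2O = 0.1909 s.
Fraction remaining at end-expiration = e^(−Te/τ) = e^(−0.43/0.1909) = 0.1051 → 10.51%.

10.5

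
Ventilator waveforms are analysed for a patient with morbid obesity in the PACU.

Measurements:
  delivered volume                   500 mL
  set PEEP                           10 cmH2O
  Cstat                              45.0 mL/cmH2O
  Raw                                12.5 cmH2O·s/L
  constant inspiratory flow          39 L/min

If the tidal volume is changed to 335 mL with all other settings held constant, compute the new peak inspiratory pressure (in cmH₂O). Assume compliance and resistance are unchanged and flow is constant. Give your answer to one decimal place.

25.6

Flow: 39 L/min ÷ 60 = 0.65 L/s.
PIP = Vt/C + R·V̇ + PEEP (constant-flow equation of motion).
Only the elastic term changes: ΔPIP = ΔVt / C = (335 − 500) / 45.0 = -3.667 cmH2O.
Original PIP = 500/45.0 + 12.5×0.65 + 10 = 29.236 cmH2O; new PIP = 29.236 + (-3.667) = 25.569 cmH2O.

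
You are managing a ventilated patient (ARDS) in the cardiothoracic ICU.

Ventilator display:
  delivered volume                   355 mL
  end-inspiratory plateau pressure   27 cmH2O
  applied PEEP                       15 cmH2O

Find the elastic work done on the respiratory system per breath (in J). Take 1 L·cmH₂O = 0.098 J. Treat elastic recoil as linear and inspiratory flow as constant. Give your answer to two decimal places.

Elastic work ≈ ½ × (Pplat − PEEP) × Vt = 0.5 × (27 − 15) × 0.355 L = 0.5 × 12.0 × 0.355 = 2.13 L·cmH2O.
× 0.098 J/(L·cmH2O) → 0.2087 J.

0.21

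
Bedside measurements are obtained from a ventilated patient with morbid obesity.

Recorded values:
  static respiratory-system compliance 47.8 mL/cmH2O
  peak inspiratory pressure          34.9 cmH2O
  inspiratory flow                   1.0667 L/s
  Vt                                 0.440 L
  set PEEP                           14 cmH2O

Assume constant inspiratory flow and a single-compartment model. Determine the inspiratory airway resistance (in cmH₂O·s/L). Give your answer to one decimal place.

Equation of motion (constant flow): PIP = Vt/C + R·V̇ + PEEP.
R·V̇ = PIP − Vt/C − PEEP = 34.9 − 440/47.8 − 14 = 34.9 − 9.205 − 14 = 11.695 cmH2O.
R = 11.695 / 1.0667 = 10.964 cmH2O·s/L.

11.0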